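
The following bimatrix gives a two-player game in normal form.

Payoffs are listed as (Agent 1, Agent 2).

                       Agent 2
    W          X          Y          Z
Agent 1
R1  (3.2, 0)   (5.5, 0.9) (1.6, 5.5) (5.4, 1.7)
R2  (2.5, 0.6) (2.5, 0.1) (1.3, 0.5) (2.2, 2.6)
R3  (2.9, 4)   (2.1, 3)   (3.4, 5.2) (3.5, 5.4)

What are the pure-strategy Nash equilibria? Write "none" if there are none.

Agent 1 against W: payoffs 3.2, 2.5, 2.9 → best response R1.
Agent 1 against X: payoffs 5.5, 2.5, 2.1 → best response R1.
Agent 1 against Y: payoffs 1.6, 1.3, 3.4 → best response R3.
Agent 1 against Z: payoffs 5.4, 2.2, 3.5 → best response R1.
Agent 2 against R1: payoffs 0, 0.9, 5.5, 1.7 → best response Y.
Agent 2 against R2: payoffs 0.6, 0.1, 0.5, 2.6 → best response Z.
Agent 2 against R3: payoffs 4, 3, 5.2, 5.4 → best response Z.
No profile is a mutual best response for all players.

none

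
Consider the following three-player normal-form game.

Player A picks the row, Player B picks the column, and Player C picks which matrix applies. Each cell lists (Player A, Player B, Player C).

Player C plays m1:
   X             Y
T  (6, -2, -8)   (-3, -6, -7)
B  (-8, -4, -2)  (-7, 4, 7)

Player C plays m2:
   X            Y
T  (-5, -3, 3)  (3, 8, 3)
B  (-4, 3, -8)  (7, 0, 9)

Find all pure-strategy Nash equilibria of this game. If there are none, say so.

This game has no pure Nash equilibrium.

Player A against (X, m1): payoffs 6, -8 → best response T.
Player A against (X, m2): payoffs -5, -4 → best response B.
Player A against (Y, m1): payoffs -3, -7 → best response T.
Player A against (Y, m2): payoffs 3, 7 → best response B.
Player B against (T, m1): payoffs -2, -6 → best response X.
Player B against (T, m2): payoffs -3, 8 → best response Y.
Player B against (B, m1): payoffs -4, 4 → best response Y.
Player B against (B, m2): payoffs 3, 0 → best response X.
Player C against (T, X): payoffs -8, 3 → best response m2.
Player C against (T, Y): payoffs -7, 3 → best response m2.
Player C against (B, X): payoffs -2, -8 → best response m1.
Player C against (B, Y): payoffs 7, 9 → best response m2.
No profile is a mutual best response for all players.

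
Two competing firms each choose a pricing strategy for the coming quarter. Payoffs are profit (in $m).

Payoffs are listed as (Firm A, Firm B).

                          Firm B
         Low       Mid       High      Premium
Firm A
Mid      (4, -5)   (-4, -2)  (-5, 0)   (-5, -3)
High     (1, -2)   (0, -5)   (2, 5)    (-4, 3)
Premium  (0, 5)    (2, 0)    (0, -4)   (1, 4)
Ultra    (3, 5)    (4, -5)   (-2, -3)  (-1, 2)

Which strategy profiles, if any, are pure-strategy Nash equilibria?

(Mid, Low): Firm B can switch to Mid (-5 → -2). Not NE.
(Mid, Mid): Firm A can switch to High (-4 → 0). Not NE.
(Mid, High): Firm A can switch to High (-5 → 2). Not NE.
(Mid, Premium): Firm A can switch to High (-5 → -4). Not NE.
(High, Low): Firm A can switch to Mid (1 → 4). Not NE.
(High, Mid): Firm A can switch to Premium (0 → 2). Not NE.
(High, High): Firm A gets 2, best alternative 0; Firm B gets 5, best alternative 3. No profitable deviation — NE.
(High, Premium): Firm A can switch to Premium (-4 → 1). Not NE.
(Premium, Low): Firm A can switch to Mid (0 → 4). Not NE.
(The remaining 7 profiles each have a profitable deviation by the same check.)

The unique pure-strategy Nash equilibrium is (High, High).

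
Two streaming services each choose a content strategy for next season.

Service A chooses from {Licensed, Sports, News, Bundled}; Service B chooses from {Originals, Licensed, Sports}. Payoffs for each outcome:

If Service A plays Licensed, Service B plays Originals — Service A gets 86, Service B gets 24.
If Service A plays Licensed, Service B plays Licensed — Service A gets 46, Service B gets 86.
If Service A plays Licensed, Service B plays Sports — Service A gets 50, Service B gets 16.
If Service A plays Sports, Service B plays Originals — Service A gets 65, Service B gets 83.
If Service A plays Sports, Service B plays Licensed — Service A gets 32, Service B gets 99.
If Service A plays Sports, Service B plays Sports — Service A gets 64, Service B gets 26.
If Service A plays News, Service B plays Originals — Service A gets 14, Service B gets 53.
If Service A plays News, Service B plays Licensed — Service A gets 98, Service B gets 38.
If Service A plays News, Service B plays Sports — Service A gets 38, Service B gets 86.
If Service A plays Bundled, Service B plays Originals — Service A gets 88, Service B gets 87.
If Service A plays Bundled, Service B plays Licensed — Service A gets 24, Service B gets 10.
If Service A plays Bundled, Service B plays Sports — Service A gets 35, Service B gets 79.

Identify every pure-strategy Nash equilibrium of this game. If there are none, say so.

Pure NE: (Bundled, Originals)

For each strategy profile, look for a profitable unilateral deviation.
(Licensed, Originals): Service A can switch to Bundled (86 → 88). Not NE.
(Licensed, Licensed): Service A can switch to News (46 → 98). Not NE.
(Licensed, Sports): Service A can switch to Sports (50 → 64). Not NE.
(Sports, Originals): Service A can switch to Licensed (65 → 86). Not NE.
(Sports, Licensed): Service A can switch to Licensed (32 → 46). Not NE.
(Sports, Sports): Service B can switch to Originals (26 → 83). Not NE.
(News, Originals): Service A can switch to Licensed (14 → 86). Not NE.
(News, Licensed): Service B can switch to Originals (38 → 53). Not NE.
(Bundled, Originals): Service A gets 88, best alternative 86; Service B gets 87, best alternative 79. No profitable deviation — NE.
(The remaining 3 profiles each have a profitable deviation by the same check.)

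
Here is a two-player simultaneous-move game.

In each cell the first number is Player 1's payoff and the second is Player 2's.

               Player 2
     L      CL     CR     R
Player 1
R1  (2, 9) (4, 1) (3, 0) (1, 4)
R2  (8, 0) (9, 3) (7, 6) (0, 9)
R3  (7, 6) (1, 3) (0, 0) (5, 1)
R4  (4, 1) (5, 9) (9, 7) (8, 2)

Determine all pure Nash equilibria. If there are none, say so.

This game has no pure Nash equilibrium.

(R1, L): Player 1 can switch to R2 (2 → 8). Not NE.
(R1, CL): Player 1 can switch to R2 (4 → 9). Not NE.
(R1, CR): Player 1 can switch to R2 (3 → 7). Not NE.
(R1, R): Player 1 can switch to R3 (1 → 5). Not NE.
(R2, L): Player 2 can switch to CL (0 → 3). Not NE.
(R2, CL): Player 2 can switch to CR (3 → 6). Not NE.
(R2, CR): Player 1 can switch to R4 (7 → 9). Not NE.
(R2, R): Player 1 can switch to R1 (0 → 1). Not NE.
(The remaining 8 profiles each have a profitable deviation by the same check.)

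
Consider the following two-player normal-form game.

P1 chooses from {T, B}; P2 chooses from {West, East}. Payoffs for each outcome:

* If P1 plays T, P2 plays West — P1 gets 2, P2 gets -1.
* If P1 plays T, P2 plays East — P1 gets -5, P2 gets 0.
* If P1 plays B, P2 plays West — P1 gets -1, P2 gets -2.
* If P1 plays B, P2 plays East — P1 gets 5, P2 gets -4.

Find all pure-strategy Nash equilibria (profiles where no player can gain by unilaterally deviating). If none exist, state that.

P1 against West: payoffs 2, -1 → best response T.
P1 against East: payoffs -5, 5 → best response B.
P2 against T: payoffs -1, 0 → best response East.
P2 against B: payoffs -2, -4 → best response West.
No profile is a mutual best response for all players.

No pure-strategy Nash equilibrium.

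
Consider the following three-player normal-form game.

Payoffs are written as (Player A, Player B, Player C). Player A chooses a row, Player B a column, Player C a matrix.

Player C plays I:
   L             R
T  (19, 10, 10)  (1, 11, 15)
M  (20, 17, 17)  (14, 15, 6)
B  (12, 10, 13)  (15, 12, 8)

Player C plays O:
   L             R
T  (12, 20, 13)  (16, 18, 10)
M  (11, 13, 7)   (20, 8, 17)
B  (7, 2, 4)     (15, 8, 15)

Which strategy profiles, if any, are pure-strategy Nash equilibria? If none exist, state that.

Pure-strategy Nash equilibria: (T, L, O); (M, L, I)

Player A against (L, I): payoffs 19, 20, 12 → best response M.
Player A against (L, O): payoffs 12, 11, 7 → best response T.
Player A against (R, I): payoffs 1, 14, 15 → best response B.
Player A against (R, O): payoffs 16, 20, 15 → best response M.
Player B against (T, I): payoffs 10, 11 → best response R.
Player B against (T, O): payoffs 20, 18 → best response L.
Player B against (M, I): payoffs 17, 15 → best response L.
Player B against (M, O): payoffs 13, 8 → best response L.
Player B against (B, I): payoffs 10, 12 → best response R.
Player B against (B, O): payoffs 2, 8 → best response R.
Player C against (T, L): payoffs 10, 13 → best response O.
Player C against (T, R): payoffs 15, 10 → best response I.
Player C against (M, L): payoffs 17, 7 → best response I.
Player C against (M, R): payoffs 6, 17 → best response O.
Player C against (B, L): payoffs 13, 4 → best response I.
Player C against (B, R): payoffs 8, 15 → best response O.
Mutual best responses: (T, L, O); (M, L, I).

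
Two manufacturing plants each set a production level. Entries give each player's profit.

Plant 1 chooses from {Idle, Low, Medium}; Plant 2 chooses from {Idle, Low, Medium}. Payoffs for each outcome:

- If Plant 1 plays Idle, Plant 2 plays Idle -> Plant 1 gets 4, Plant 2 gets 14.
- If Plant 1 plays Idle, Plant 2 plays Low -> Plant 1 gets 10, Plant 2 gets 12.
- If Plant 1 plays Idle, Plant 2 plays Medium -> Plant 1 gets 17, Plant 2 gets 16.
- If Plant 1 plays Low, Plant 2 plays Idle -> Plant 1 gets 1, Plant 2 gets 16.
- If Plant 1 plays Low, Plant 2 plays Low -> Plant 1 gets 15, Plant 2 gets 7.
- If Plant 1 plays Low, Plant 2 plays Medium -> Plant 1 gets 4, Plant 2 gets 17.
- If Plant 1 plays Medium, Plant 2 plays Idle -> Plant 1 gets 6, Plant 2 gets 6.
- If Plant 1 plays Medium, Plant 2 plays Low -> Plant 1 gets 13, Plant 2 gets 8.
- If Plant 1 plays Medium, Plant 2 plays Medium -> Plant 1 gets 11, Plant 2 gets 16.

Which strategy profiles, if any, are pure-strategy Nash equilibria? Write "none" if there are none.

(Idle, Medium)

(Idle, Idle): Plant 1 can switch to Medium (4 → 6). Not NE.
(Idle, Low): Plant 1 can switch to Low (10 → 15). Not NE.
(Idle, Medium): Plant 1 gets 17, best alternative 11; Plant 2 gets 16, best alternative 14. No profitable deviation — NE.
(Low, Idle): Plant 1 can switch to Idle (1 → 4). Not NE.
(Low, Low): Plant 2 can switch to Idle (7 → 16). Not NE.
(Low, Medium): Plant 1 can switch to Idle (4 → 17). Not NE.
(Medium, Idle): Plant 2 can switch to Low (6 → 8). Not NE.
(Medium, Low): Plant 1 can switch to Low (13 → 15). Not NE.
(Medium, Medium): Plant 1 can switch to Idle (11 → 17). Not NE.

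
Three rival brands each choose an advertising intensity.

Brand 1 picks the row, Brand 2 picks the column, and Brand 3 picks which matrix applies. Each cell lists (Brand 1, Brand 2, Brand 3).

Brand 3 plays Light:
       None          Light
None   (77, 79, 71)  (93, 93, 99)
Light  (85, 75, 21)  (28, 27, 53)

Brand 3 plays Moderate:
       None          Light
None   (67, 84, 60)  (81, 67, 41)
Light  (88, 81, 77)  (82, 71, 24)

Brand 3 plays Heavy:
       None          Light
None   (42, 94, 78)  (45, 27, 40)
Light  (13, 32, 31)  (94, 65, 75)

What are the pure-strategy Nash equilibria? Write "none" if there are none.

Brand 1 against (None, Light): payoffs 77, 85 → best response Light.
Brand 1 against (None, Moderate): payoffs 67, 88 → best response Light.
Brand 1 against (None, Heavy): payoffs 42, 13 → best response None.
Brand 1 against (Light, Light): payoffs 93, 28 → best response None.
Brand 1 against (Light, Moderate): payoffs 81, 82 → best response Light.
Brand 1 against (Light, Heavy): payoffs 45, 94 → best response Light.
Brand 2 against (None, Light): payoffs 79, 93 → best response Light.
Brand 2 against (None, Moderate): payoffs 84, 67 → best response None.
Brand 2 against (None, Heavy): payoffs 94, 27 → best response None.
Brand 2 against (Light, Light): payoffs 75, 27 → best response None.
Brand 2 against (Light, Moderate): payoffs 81, 71 → best response None.
Brand 2 against (Light, Heavy): payoffs 32, 65 → best response Light.
Brand 3 against (None, None): payoffs 71, 60, 78 → best response Heavy.
Brand 3 against (None, Light): payoffs 99, 41, 40 → best response Light.
Brand 3 against (Light, None): payoffs 21, 77, 31 → best response Moderate.
Brand 3 against (Light, Light): payoffs 53, 24, 75 → best response Heavy.
Mutual best responses: (None, None, Heavy); (None, Light, Light); (Light, None, Moderate); (Light, Light, Heavy).

The pure Nash equilibria are (None, None, Heavy); (None, Light, Light); (Light, None, Moderate); (Light, Light, Heavy).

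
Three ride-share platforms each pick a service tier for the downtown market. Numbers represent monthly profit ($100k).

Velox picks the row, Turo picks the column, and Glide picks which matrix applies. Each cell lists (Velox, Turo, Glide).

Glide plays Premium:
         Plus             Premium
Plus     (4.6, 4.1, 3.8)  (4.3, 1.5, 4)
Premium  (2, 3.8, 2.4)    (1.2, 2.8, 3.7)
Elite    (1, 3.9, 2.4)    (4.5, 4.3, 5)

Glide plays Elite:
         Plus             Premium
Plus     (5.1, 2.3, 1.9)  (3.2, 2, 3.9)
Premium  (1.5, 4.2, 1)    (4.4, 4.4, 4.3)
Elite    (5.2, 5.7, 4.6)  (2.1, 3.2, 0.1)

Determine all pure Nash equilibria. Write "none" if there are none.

Pure-strategy Nash equilibria: (Plus, Plus, Premium), (Premium, Premium, Elite), (Elite, Plus, Elite), (Elite, Premium, Premium)

Check each profile: it is a Nash equilibrium iff no player can strictly gain by switching unilaterally.
(Plus, Plus, Premium): Velox gets 4.6, best alternative 2; Turo gets 4.1, best alternative 1.5; Glide gets 3.8, best alternative 1.9. No profitable deviation — NE.
(Plus, Plus, Elite): Velox can switch to Elite (5.1 → 5.2). Not NE.
(Plus, Premium, Premium): Velox can switch to Elite (4.3 → 4.5). Not NE.
(Plus, Premium, Elite): Velox can switch to Premium (3.2 → 4.4). Not NE.
(Premium, Plus, Premium): Velox can switch to Plus (2 → 4.6). Not NE.
(Premium, Plus, Elite): Velox can switch to Plus (1.5 → 5.1). Not NE.
(Premium, Premium, Premium): Velox can switch to Plus (1.2 → 4.3). Not NE.
(Premium, Premium, Elite): Velox gets 4.4, best alternative 3.2; Turo gets 4.4, best alternative 4.2; Glide gets 4.3, best alternative 3.7. No profitable deviation — NE.
(Elite, Plus, Premium): Velox can switch to Plus (1 → 4.6). Not NE.
(Elite, Plus, Elite): Velox gets 5.2, best alternative 5.1; Turo gets 5.7, best alternative 3.2; Glide gets 4.6, best alternative 2.4. No profitable deviation — NE.
(Elite, Premium, Premium): Velox gets 4.5, best alternative 4.3; Turo gets 4.3, best alternative 3.9; Glide gets 5, best alternative 0.1. No profitable deviation — NE.
(Elite, Premium, Elite): Velox can switch to Plus (2.1 → 3.2). Not NE.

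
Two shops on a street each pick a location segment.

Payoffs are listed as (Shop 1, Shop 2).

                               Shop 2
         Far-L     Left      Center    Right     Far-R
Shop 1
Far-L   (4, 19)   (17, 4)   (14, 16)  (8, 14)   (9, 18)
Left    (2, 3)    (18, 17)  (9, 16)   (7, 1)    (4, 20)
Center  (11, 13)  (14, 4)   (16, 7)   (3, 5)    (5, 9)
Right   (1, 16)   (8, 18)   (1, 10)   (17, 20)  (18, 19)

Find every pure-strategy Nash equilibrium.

(Far-L, Far-L): Shop 1 can switch to Center (4 → 11). Not NE.
(Far-L, Left): Shop 1 can switch to Left (17 → 18). Not NE.
(Far-L, Center): Shop 1 can switch to Center (14 → 16). Not NE.
(Far-L, Right): Shop 1 can switch to Right (8 → 17). Not NE.
(Far-L, Far-R): Shop 1 can switch to Right (9 → 18). Not NE.
(Left, Far-L): Shop 1 can switch to Far-L (2 → 4). Not NE.
(Left, Left): Shop 2 can switch to Far-R (17 → 20). Not NE.
(Left, Center): Shop 1 can switch to Far-L (9 → 14). Not NE.
(Left, Right): Shop 1 can switch to Far-L (7 → 8). Not NE.
(Left, Far-R): Shop 1 can switch to Far-L (4 → 9). Not NE.
(Center, Far-L): Shop 1 gets 11, best alternative 4; Shop 2 gets 13, best alternative 9. No profitable deviation — NE.
(Center, Left): Shop 1 can switch to Far-L (14 → 17). Not NE.
(Center, Center): Shop 2 can switch to Far-L (7 → 13). Not NE.
(Right, Right): Shop 1 gets 17, best alternative 8; Shop 2 gets 20, best alternative 19. No profitable deviation — NE.
(The remaining 6 profiles each have a profitable deviation by the same check.)

(Center, Far-L); (Right, Right)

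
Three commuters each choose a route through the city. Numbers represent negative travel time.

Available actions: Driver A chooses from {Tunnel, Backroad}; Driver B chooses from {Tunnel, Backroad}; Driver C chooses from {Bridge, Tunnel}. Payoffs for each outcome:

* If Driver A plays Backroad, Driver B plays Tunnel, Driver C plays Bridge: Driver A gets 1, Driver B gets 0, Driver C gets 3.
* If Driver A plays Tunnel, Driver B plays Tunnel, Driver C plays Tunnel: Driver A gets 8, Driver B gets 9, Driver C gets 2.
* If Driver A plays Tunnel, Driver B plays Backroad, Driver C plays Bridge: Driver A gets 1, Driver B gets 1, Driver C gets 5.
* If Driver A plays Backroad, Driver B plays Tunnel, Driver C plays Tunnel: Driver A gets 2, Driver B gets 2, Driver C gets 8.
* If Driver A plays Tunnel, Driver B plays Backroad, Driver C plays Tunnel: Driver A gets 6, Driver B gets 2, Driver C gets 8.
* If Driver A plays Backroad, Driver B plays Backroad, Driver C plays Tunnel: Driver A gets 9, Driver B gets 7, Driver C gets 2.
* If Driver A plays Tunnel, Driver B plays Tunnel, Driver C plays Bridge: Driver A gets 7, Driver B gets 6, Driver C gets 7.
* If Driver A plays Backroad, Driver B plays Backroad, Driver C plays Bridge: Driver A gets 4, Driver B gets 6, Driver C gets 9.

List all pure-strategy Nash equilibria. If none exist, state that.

The pure Nash equilibria are (Tunnel, Tunnel, Bridge) and (Backroad, Backroad, Bridge).

Driver A against (Tunnel, Bridge): payoffs 7, 1 → best response Tunnel.
Driver A against (Tunnel, Tunnel): payoffs 8, 2 → best response Tunnel.
Driver A against (Backroad, Bridge): payoffs 1, 4 → best response Backroad.
Driver A against (Backroad, Tunnel): payoffs 6, 9 → best response Backroad.
Driver B against (Tunnel, Bridge): payoffs 6, 1 → best response Tunnel.
Driver B against (Tunnel, Tunnel): payoffs 9, 2 → best response Tunnel.
Driver B against (Backroad, Bridge): payoffs 0, 6 → best response Backroad.
Driver B against (Backroad, Tunnel): payoffs 2, 7 → best response Backroad.
Driver C against (Tunnel, Tunnel): payoffs 7, 2 → best response Bridge.
Driver C against (Tunnel, Backroad): payoffs 5, 8 → best response Tunnel.
Driver C against (Backroad, Tunnel): payoffs 3, 8 → best response Tunnel.
Driver C against (Backroad, Backroad): payoffs 9, 2 → best response Bridge.
Mutual best responses: (Tunnel, Tunnel, Bridge); (Backroad, Backroad, Bridge).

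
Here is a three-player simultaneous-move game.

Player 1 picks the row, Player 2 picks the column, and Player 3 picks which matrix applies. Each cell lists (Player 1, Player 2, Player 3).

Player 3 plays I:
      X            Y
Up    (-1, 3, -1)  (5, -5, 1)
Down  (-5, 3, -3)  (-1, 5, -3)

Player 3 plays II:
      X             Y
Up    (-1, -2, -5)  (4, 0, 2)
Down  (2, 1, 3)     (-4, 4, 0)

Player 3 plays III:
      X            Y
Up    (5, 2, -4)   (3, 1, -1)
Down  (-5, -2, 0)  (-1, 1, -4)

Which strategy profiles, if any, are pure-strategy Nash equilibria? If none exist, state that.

For each player, find the best response to each opponent profile; mutual best responses are the pure NE.
Player 1 against (X, I): payoffs -1, -5 → best response Up.
Player 1 against (X, II): payoffs -1, 2 → best response Down.
Player 1 against (X, III): payoffs 5, -5 → best response Up.
Player 1 against (Y, I): payoffs 5, -1 → best response Up.
Player 1 against (Y, II): payoffs 4, -4 → best response Up.
Player 1 against (Y, III): payoffs 3, -1 → best response Up.
Player 2 against (Up, I): payoffs 3, -5 → best response X.
Player 2 against (Up, II): payoffs -2, 0 → best response Y.
Player 2 against (Up, III): payoffs 2, 1 → best response X.
Player 2 against (Down, I): payoffs 3, 5 → best response Y.
Player 2 against (Down, II): payoffs 1, 4 → best response Y.
Player 2 against (Down, III): payoffs -2, 1 → best response Y.
Player 3 against (Up, X): payoffs -1, -5, -4 → best response I.
Player 3 against (Up, Y): payoffs 1, 2, -1 → best response II.
Player 3 against (Down, X): payoffs -3, 3, 0 → best response II.
Player 3 against (Down, Y): payoffs -3, 0, -4 → best response II.
Mutual best responses: (Up, X, I); (Up, Y, II).

Pure-strategy Nash equilibria: (Up, X, I); (Up, Y, II)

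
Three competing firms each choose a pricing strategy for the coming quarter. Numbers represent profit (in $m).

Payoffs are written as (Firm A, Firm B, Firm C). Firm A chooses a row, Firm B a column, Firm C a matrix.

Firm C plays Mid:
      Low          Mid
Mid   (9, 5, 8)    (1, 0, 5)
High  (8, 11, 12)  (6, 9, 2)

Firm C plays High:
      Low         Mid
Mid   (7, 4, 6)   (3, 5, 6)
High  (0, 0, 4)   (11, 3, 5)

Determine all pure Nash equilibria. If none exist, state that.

For each strategy profile, look for a profitable unilateral deviation.
(Mid, Low, Mid): Firm A gets 9, best alternative 8; Firm B gets 5, best alternative 0; Firm C gets 8, best alternative 6. No profitable deviation — NE.
(Mid, Low, High): Firm B can switch to Mid (4 → 5). Not NE.
(Mid, Mid, Mid): Firm A can switch to High (1 → 6). Not NE.
(Mid, Mid, High): Firm A can switch to High (3 → 11). Not NE.
(High, Low, Mid): Firm A can switch to Mid (8 → 9). Not NE.
(High, Low, High): Firm A can switch to Mid (0 → 7). Not NE.
(High, Mid, Mid): Firm B can switch to Low (9 → 11). Not NE.
(High, Mid, High): Firm A gets 11, best alternative 3; Firm B gets 3, best alternative 0; Firm C gets 5, best alternative 2. No profitable deviation — NE.

The pure Nash equilibria are (Mid, Low, Mid) and (High, Mid, High).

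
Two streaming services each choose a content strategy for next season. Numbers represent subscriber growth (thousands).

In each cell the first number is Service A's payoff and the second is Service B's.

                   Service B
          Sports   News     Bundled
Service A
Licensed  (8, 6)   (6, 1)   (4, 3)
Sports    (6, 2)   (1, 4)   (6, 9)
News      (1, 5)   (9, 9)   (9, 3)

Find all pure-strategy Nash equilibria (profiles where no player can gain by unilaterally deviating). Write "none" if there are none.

(Licensed, Sports): Service A gets 8, best alternative 6; Service B gets 6, best alternative 3. No profitable deviation — NE.
(Licensed, News): Service A can switch to News (6 → 9). Not NE.
(Licensed, Bundled): Service A can switch to Sports (4 → 6). Not NE.
(Sports, Sports): Service A can switch to Licensed (6 → 8). Not NE.
(Sports, News): Service A can switch to Licensed (1 → 6). Not NE.
(Sports, Bundled): Service A can switch to News (6 → 9). Not NE.
(News, Sports): Service A can switch to Licensed (1 → 8). Not NE.
(News, News): Service A gets 9, best alternative 6; Service B gets 9, best alternative 5. No profitable deviation — NE.
(News, Bundled): Service B can switch to Sports (3 → 5). Not NE.

The pure Nash equilibria are (Licensed, Sports); (News, News).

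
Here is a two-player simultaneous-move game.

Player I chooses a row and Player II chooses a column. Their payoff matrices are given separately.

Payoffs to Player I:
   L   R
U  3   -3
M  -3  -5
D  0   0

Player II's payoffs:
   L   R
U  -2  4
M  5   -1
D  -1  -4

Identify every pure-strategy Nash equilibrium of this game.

Player I against L: payoffs 3, -3, 0 → best response U.
Player I against R: payoffs -3, -5, 0 → best response D.
Player II against U: payoffs -2, 4 → best response R.
Player II against M: payoffs 5, -1 → best response L.
Player II against D: payoffs -1, -4 → best response L.
No profile is a mutual best response for all players.

This game has no pure Nash equilibrium.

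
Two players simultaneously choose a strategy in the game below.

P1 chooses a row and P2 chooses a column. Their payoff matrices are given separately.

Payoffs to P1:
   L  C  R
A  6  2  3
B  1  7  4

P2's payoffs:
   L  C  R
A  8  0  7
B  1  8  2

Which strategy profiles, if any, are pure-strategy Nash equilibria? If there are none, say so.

The pure Nash equilibria are (A, L) and (B, C).

P1 against L: payoffs 6, 1 → best response A.
P1 against C: payoffs 2, 7 → best response B.
P1 against R: payoffs 3, 4 → best response B.
P2 against A: payoffs 8, 0, 7 → best response L.
P2 against B: payoffs 1, 8, 2 → best response C.
Mutual best responses: (A, L); (B, C).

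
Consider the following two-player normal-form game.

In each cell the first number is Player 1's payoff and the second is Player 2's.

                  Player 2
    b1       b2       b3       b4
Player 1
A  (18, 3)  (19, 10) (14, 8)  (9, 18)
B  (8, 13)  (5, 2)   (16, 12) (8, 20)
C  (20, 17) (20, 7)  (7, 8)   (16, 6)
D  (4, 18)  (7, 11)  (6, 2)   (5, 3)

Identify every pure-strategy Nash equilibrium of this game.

(A, b1): Player 1 can switch to C (18 → 20). Not NE.
(A, b2): Player 1 can switch to C (19 → 20). Not NE.
(A, b3): Player 1 can switch to B (14 → 16). Not NE.
(A, b4): Player 1 can switch to C (9 → 16). Not NE.
(B, b1): Player 1 can switch to A (8 → 18). Not NE.
(B, b2): Player 1 can switch to A (5 → 19). Not NE.
(B, b3): Player 2 can switch to b1 (12 → 13). Not NE.
(B, b4): Player 1 can switch to A (8 → 9). Not NE.
(C, b1): Player 1 gets 20, best alternative 18; Player 2 gets 17, best alternative 8. No profitable deviation — NE.
(The remaining 7 profiles each have a profitable deviation by the same check.)

Pure NE: (C, b1)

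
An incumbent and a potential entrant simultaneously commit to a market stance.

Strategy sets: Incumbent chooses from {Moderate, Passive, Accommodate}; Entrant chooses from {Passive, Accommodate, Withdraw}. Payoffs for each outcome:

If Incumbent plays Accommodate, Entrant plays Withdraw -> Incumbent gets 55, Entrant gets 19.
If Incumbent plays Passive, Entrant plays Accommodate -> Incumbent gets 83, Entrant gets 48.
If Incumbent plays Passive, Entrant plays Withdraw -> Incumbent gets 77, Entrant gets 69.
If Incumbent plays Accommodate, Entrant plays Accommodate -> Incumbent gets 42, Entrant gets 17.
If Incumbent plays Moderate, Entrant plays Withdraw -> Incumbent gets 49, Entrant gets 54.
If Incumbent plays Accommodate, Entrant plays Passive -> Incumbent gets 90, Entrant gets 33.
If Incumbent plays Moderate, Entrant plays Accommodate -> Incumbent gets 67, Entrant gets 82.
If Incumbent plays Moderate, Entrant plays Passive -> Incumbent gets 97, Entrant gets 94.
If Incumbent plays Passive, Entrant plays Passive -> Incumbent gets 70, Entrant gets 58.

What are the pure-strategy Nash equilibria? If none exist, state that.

For each player, find the best response to each opponent profile; mutual best responses are the pure NE.
Incumbent against Passive: payoffs 97, 70, 90 → best response Moderate.
Incumbent against Accommodate: payoffs 67, 83, 42 → best response Passive.
Incumbent against Withdraw: payoffs 49, 77, 55 → best response Passive.
Entrant against Moderate: payoffs 94, 82, 54 → best response Passive.
Entrant against Passive: payoffs 58, 48, 69 → best response Withdraw.
Entrant against Accommodate: payoffs 33, 17, 19 → best response Passive.
Mutual best responses: (Moderate, Passive); (Passive, Withdraw).

(Moderate, Passive) and (Passive, Withdraw)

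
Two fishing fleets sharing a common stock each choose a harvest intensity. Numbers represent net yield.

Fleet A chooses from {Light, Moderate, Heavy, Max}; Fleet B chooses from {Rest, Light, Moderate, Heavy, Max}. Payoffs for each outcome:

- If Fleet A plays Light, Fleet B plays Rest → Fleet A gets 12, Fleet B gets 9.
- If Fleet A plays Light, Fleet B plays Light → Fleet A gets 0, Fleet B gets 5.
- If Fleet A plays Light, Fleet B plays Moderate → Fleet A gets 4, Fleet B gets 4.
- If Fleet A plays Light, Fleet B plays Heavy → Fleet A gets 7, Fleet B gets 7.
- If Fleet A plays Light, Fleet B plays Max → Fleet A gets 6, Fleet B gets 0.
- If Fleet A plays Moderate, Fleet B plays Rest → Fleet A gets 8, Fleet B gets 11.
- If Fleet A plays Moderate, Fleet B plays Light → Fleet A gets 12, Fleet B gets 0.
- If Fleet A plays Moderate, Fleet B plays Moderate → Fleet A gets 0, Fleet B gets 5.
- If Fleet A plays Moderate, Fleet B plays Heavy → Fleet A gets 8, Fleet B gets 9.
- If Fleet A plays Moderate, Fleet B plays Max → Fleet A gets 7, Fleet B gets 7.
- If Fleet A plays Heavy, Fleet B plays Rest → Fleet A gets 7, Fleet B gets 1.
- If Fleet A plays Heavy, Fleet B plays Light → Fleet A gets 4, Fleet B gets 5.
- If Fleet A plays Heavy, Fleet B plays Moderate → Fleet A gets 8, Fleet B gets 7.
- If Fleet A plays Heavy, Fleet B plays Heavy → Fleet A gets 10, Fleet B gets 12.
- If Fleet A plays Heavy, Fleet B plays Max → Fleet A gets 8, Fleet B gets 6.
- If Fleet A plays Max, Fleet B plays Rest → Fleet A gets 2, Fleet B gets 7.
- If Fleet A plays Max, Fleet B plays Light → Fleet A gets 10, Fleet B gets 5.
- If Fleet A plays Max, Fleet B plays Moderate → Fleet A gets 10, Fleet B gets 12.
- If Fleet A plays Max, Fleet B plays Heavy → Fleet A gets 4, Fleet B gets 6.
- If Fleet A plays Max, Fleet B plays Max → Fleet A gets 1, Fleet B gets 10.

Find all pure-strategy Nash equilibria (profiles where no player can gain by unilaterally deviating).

(Light, Rest): Fleet A gets 12, best alternative 8; Fleet B gets 9, best alternative 7. No profitable deviation — NE.
(Light, Light): Fleet A can switch to Moderate (0 → 12). Not NE.
(Light, Moderate): Fleet A can switch to Heavy (4 → 8). Not NE.
(Light, Heavy): Fleet A can switch to Moderate (7 → 8). Not NE.
(Light, Max): Fleet A can switch to Moderate (6 → 7). Not NE.
(Moderate, Rest): Fleet A can switch to Light (8 → 12). Not NE.
(Moderate, Light): Fleet B can switch to Rest (0 → 11). Not NE.
(Heavy, Heavy): Fleet A gets 10, best alternative 8; Fleet B gets 12, best alternative 7. No profitable deviation — NE.
(Max, Moderate): Fleet A gets 10, best alternative 8; Fleet B gets 12, best alternative 10. No profitable deviation — NE.
(The remaining 11 profiles each have a profitable deviation by the same check.)

(Light, Rest), (Heavy, Heavy), (Max, Moderate)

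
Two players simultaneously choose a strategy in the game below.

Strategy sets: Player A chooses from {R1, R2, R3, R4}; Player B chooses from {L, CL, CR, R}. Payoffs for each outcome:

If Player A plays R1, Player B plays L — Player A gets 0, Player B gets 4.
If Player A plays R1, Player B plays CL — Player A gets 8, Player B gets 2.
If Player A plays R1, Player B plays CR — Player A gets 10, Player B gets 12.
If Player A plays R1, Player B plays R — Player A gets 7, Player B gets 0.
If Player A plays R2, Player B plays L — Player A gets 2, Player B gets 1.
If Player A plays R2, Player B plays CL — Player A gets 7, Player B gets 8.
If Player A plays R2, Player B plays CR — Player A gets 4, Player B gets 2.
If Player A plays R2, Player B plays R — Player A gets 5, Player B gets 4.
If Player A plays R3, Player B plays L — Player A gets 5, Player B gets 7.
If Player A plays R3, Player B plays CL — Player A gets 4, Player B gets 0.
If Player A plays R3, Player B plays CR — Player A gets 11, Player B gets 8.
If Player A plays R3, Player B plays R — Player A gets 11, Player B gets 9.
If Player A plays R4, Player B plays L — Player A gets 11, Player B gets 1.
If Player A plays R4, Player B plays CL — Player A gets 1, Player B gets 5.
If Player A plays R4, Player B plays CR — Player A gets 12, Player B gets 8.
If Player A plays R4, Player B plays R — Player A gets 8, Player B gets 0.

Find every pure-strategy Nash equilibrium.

Pure-strategy Nash equilibria: (R3, R), (R4, CR)

Player A against L: payoffs 0, 2, 5, 11 → best response R4.
Player A against CL: payoffs 8, 7, 4, 1 → best response R1.
Player A against CR: payoffs 10, 4, 11, 12 → best response R4.
Player A against R: payoffs 7, 5, 11, 8 → best response R3.
Player B against R1: payoffs 4, 2, 12, 0 → best response CR.
Player B against R2: payoffs 1, 8, 2, 4 → best response CL.
Player B against R3: payoffs 7, 0, 8, 9 → best response R.
Player B against R4: payoffs 1, 5, 8, 0 → best response CR.
Mutual best responses: (R3, R); (R4, CR).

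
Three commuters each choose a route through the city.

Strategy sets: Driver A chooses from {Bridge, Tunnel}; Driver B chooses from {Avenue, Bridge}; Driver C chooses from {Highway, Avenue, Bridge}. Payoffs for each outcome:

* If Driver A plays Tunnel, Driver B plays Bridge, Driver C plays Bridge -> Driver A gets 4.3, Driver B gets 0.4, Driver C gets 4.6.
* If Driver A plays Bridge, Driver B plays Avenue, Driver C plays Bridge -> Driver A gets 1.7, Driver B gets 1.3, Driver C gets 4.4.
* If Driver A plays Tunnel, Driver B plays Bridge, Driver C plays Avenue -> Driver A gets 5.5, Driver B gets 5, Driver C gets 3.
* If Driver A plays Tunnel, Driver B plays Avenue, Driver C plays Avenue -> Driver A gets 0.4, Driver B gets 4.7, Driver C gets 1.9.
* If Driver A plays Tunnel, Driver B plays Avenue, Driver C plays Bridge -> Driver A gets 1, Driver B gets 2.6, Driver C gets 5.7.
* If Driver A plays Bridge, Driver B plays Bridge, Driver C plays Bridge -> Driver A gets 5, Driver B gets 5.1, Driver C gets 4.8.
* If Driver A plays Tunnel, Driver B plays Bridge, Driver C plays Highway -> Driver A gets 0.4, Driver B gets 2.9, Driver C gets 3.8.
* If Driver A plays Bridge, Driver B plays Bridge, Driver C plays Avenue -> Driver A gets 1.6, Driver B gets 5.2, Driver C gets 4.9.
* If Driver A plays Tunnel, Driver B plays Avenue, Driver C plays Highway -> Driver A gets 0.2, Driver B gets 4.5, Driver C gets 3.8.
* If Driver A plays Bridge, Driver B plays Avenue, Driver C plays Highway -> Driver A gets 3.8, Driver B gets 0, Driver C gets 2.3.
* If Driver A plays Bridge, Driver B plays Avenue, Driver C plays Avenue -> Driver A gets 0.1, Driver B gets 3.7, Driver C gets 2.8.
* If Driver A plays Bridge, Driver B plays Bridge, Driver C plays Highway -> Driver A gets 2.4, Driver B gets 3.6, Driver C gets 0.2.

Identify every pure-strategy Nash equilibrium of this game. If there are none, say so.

none

Driver A against (Avenue, Highway): payoffs 3.8, 0.2 → best response Bridge.
Driver A against (Avenue, Avenue): payoffs 0.1, 0.4 → best response Tunnel.
Driver A against (Avenue, Bridge): payoffs 1.7, 1 → best response Bridge.
Driver A against (Bridge, Highway): payoffs 2.4, 0.4 → best response Bridge.
Driver A against (Bridge, Avenue): payoffs 1.6, 5.5 → best response Tunnel.
Driver A against (Bridge, Bridge): payoffs 5, 4.3 → best response Bridge.
Driver B against (Bridge, Highway): payoffs 0, 3.6 → best response Bridge.
Driver B against (Bridge, Avenue): payoffs 3.7, 5.2 → best response Bridge.
Driver B against (Bridge, Bridge): payoffs 1.3, 5.1 → best response Bridge.
Driver B against (Tunnel, Highway): payoffs 4.5, 2.9 → best response Avenue.
Driver B against (Tunnel, Avenue): payoffs 4.7, 5 → best response Bridge.
Driver B against (Tunnel, Bridge): payoffs 2.6, 0.4 → best response Avenue.
Driver C against (Bridge, Avenue): payoffs 2.3, 2.8, 4.4 → best response Bridge.
Driver C against (Bridge, Bridge): payoffs 0.2, 4.9, 4.8 → best response Avenue.
Driver C against (Tunnel, Avenue): payoffs 3.8, 1.9, 5.7 → best response Bridge.
Driver C against (Tunnel, Bridge): payoffs 3.8, 3, 4.6 → best response Bridge.
No profile is a mutual best response for all players.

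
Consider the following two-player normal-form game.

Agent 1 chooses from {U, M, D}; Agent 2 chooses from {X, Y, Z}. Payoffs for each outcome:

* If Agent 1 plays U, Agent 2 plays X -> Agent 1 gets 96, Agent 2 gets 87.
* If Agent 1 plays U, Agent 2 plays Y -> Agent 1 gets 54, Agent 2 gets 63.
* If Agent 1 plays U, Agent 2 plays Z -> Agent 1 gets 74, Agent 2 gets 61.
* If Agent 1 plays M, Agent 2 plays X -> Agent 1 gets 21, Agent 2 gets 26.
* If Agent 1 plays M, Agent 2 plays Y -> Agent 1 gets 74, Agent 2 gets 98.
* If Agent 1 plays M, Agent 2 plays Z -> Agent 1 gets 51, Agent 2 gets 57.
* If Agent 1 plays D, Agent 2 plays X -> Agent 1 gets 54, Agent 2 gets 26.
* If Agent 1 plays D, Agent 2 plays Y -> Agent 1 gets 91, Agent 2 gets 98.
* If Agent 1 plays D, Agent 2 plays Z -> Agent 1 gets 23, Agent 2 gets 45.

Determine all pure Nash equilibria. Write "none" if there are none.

Agent 1 against X: payoffs 96, 21, 54 → best response U.
Agent 1 against Y: payoffs 54, 74, 91 → best response D.
Agent 1 against Z: payoffs 74, 51, 23 → best response U.
Agent 2 against U: payoffs 87, 63, 61 → best response X.
Agent 2 against M: payoffs 26, 98, 57 → best response Y.
Agent 2 against D: payoffs 26, 98, 45 → best response Y.
Mutual best responses: (U, X); (D, Y).

Pure-strategy Nash equilibria: (U, X) and (D, Y)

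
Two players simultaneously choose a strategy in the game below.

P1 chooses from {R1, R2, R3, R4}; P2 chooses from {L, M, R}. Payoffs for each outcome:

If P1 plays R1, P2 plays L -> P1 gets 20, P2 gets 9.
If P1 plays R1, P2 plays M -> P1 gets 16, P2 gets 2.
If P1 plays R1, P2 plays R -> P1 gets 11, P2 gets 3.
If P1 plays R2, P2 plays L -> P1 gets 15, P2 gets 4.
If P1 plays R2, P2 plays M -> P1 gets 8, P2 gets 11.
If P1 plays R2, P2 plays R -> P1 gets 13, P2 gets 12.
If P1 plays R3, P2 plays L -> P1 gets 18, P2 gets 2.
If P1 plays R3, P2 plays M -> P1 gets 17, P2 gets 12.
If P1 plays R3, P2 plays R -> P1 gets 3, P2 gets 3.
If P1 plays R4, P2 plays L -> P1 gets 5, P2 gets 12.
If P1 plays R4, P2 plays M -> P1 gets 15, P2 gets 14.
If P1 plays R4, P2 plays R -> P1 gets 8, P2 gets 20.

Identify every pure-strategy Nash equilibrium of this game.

(R1, L): P1 gets 20, best alternative 18; P2 gets 9, best alternative 3. No profitable deviation — NE.
(R1, M): P1 can switch to R3 (16 → 17). Not NE.
(R1, R): P1 can switch to R2 (11 → 13). Not NE.
(R2, L): P1 can switch to R1 (15 → 20). Not NE.
(R2, M): P1 can switch to R1 (8 → 16). Not NE.
(R2, R): P1 gets 13, best alternative 11; P2 gets 12, best alternative 11. No profitable deviation — NE.
(R3, L): P1 can switch to R1 (18 → 20). Not NE.
(R3, M): P1 gets 17, best alternative 16; P2 gets 12, best alternative 3. No profitable deviation — NE.
(R3, R): P1 can switch to R1 (3 → 11). Not NE.
(The remaining 3 profiles each have a profitable deviation by the same check.)

(R1, L) and (R2, R) and (R3, M)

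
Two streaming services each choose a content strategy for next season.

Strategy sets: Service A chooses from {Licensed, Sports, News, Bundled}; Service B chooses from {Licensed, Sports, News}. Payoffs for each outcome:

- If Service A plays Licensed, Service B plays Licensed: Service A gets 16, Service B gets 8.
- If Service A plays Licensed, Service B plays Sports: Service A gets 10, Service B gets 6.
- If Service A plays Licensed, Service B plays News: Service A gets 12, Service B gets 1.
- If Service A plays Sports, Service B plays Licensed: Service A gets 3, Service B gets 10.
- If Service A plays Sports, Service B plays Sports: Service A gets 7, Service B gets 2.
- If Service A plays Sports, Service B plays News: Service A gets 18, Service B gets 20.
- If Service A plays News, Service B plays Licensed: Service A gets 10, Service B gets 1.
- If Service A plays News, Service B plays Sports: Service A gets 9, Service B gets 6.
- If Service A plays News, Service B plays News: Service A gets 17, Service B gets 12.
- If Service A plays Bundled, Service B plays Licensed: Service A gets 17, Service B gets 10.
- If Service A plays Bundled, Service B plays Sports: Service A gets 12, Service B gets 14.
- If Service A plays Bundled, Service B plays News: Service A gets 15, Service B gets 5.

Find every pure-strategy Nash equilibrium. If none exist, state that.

(Licensed, Licensed): Service A can switch to Bundled (16 → 17). Not NE.
(Licensed, Sports): Service A can switch to Bundled (10 → 12). Not NE.
(Licensed, News): Service A can switch to Sports (12 → 18). Not NE.
(Sports, Licensed): Service A can switch to Licensed (3 → 16). Not NE.
(Sports, Sports): Service A can switch to Licensed (7 → 10). Not NE.
(Sports, News): Service A gets 18, best alternative 17; Service B gets 20, best alternative 10. No profitable deviation — NE.
(News, Licensed): Service A can switch to Licensed (10 → 16). Not NE.
(Bundled, Sports): Service A gets 12, best alternative 10; Service B gets 14, best alternative 10. No profitable deviation — NE.
(The remaining 4 profiles each have a profitable deviation by the same check.)

(Sports, News) and (Bundled, Sports)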